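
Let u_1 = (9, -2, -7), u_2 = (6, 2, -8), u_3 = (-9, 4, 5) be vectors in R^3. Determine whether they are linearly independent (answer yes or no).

no

Form the matrix with these vectors as rows and row reduce.
R2 ← R2 − (2/3)·R1: [0, 10/3, -10/3]
R3 ← R3 + R1: [0, 2, -2]
R3 ← R3 − (3/5)·R2: [0, 0, 0]
2 nonzero rows, so the 3 vectors span a space of dimension 2.
Since 2 < 3, the vectors are linearly dependent.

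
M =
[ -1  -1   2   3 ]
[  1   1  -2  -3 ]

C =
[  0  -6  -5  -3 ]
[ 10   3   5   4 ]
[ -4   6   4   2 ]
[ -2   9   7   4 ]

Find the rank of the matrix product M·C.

1

First compute MC:
[[-24,  42,  29,  15],
 [ 24, -42, -29, -15]]
Now row reduce the product.
R2 ← R2 + R1: [0, 0, 0, 0]
1 nonzero row, so rank(MC) = 1.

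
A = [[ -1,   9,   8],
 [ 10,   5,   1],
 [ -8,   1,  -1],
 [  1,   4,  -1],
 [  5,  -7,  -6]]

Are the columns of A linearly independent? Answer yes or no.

Row reduce A to echelon form.
R2 ← R2 + (10)·R1: [0, 95, 81]
R3 ← R3 − (8)·R1: [0, -71, -65]
R4 ← R4 + R1: [0, 13, 7]
R5 ← R5 + (5)·R1: [0, 38, 34]
R3 ← R3 + (71/95)·R2: [0, 0, -424/95]
R4 ← R4 − (13/95)·R2: [0, 0, -388/95]
R5 ← R5 − (2/5)·R2: [0, 0, 8/5]
R4 ← R4 − (97/106)·R3: [0, 0, 0]
R5 ← R5 + (19/53)·R3: [0, 0, 0]
3 pivots among 3 columns.
Every column is a pivot column, so the columns are linearly independent.

yes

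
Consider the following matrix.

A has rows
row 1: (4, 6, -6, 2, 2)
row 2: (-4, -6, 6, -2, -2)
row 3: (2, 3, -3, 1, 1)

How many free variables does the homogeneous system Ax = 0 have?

Row reduce to echelon form.
R2 ← R2 + R1: [0, 0, 0, 0, 0]
R3 ← R3 − (1/2)·R1: [0, 0, 0, 0, 0]
1 nonzero row, so rank(A) = 1.
A has 5 columns; by rank–nullity, nullity = 5 − 1 = 4.

4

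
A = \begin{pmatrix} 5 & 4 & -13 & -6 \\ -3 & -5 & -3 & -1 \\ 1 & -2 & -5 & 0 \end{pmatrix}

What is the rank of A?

3

Row reduce to echelon form.
R2 ← R2 + (3/5)·R1: [0, -13/5, -54/5, -23/5]
R3 ← R3 − (1/5)·R1: [0, -14/5, -12/5, 6/5]
R3 ← R3 − (14/13)·R2: [0, 0, 120/13, 80/13]
Echelon form has 3 nonzero rows, so rank(A) = 3.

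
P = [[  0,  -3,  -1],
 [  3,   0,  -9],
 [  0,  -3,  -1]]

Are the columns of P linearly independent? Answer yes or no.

Row reduce P to echelon form.
Swap R1 ↔ R2
R3 ← R3 − R2: [0, 0, 0]
2 pivots among 3 columns.
Only 2 < 3 pivot columns, so the columns are linearly dependent.

no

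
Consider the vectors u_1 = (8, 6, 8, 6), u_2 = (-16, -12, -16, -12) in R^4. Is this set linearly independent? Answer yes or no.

Form the matrix with these vectors as rows and row reduce.
R2 ← R2 + (2)·R1: [0, 0, 0, 0]
1 nonzero row, so the 2 vectors span a space of dimension 1.
Since 1 < 2, the vectors are linearly dependent.

no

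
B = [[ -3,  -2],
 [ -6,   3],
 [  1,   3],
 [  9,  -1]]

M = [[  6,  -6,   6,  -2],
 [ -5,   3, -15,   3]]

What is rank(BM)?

2

First compute BM:
[[ -8,  12,  12,   0],
 [-51,  45, -81,  21],
 [ -9,   3, -39,   7],
 [ 59, -57,  69, -21]]
Now row reduce the product.
R2 ← R2 − (51/8)·R1: [0, -63/2, -315/2, 21]
R3 ← R3 − (9/8)·R1: [0, -21/2, -105/2, 7]
R4 ← R4 + (59/8)·R1: [0, 63/2, 315/2, -21]
R3 ← R3 − (1/3)·R2: [0, 0, 0, 0]
R4 ← R4 + R2: [0, 0, 0, 0]
2 nonzero rows, so rank(BM) = 2.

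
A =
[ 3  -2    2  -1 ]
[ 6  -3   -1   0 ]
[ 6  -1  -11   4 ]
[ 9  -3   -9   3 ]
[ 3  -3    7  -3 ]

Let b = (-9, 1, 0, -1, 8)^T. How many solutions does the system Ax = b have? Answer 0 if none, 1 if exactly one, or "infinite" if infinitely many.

0

Row reduce the augmented matrix [A | b].
R2 ← R2 − (2)·R1: [0, 1, -5, 2, 19]
R3 ← R3 − (2)·R1: [0, 3, -15, 6, 18]
R4 ← R4 − (3)·R1: [0, 3, -15, 6, 26]
R5 ← R5 − R1: [0, -1, 5, -2, 17]
R3 ← R3 − (3)·R2: [0, 0, 0, 0, -39]
R4 ← R4 − (3)·R2: [0, 0, 0, 0, -31]
R5 ← R5 + R2: [0, 0, 0, 0, 36]
R4 ← R4 − (31/39)·R3: [0, 0, 0, 0, 0]
R5 ← R5 + (12/13)·R3: [0, 0, 0, 0, 0]
The echelon form has 3 nonzero rows; the last pivot sits in the augmented column, so rank(A) = 2 but rank([A|b]) = 3.
Since the ranks differ, the system is inconsistent.
It has no solutions.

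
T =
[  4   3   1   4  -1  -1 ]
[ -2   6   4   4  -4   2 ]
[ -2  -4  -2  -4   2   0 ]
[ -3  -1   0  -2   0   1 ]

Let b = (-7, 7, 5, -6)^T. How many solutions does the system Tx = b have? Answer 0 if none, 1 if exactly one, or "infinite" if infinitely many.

0

Row reduce the augmented matrix [T | b].
R2 ← R2 + (1/2)·R1: [0, 15/2, 9/2, 6, -9/2, 3/2, 7/2]
R3 ← R3 + (1/2)·R1: [0, -5/2, -3/2, -2, 3/2, -1/2, 3/2]
R4 ← R4 + (3/4)·R1: [0, 5/4, 3/4, 1, -3/4, 1/4, -45/4]
R3 ← R3 + (1/3)·R2: [0, 0, 0, 0, 0, 0, 8/3]
R4 ← R4 − (1/6)·R2: [0, 0, 0, 0, 0, 0, -71/6]
R4 ← R4 + (71/16)·R3: [0, 0, 0, 0, 0, 0, 0]
The echelon form has 3 nonzero rows; the last pivot sits in the augmented column, so rank(T) = 2 but rank([T|b]) = 3.
Since the ranks differ, the system is inconsistent.
It has no solutions.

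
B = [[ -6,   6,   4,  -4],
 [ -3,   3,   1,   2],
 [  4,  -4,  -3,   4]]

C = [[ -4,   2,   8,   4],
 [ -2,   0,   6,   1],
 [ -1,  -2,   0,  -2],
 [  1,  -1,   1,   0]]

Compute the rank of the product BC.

First compute BC:
[[  4, -16, -16, -26],
 [  7, -10,  -4, -11],
 [ -1,  10,  12,  18]]
Now row reduce the product.
R2 ← R2 − (7/4)·R1: [0, 18, 24, 69/2]
R3 ← R3 + (1/4)·R1: [0, 6, 8, 23/2]
R3 ← R3 − (1/3)·R2: [0, 0, 0, 0]
2 nonzero rows, so rank(BC) = 2.

2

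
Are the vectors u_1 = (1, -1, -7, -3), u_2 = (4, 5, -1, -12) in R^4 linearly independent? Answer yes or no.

yes

Form the matrix with these vectors as rows and row reduce.
R2 ← R2 − (4)·R1: [0, 9, 27, 0]
2 nonzero rows, so the 2 vectors span a space of dimension 2.
Since 2 = 2, the vectors are linearly independent.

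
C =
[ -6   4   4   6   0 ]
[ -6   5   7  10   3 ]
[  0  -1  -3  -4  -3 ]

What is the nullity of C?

3

Row reduce to echelon form.
R2 ← R2 − R1: [0, 1, 3, 4, 3]
R3 ← R3 + R2: [0, 0, 0, 0, 0]
2 nonzero rows, so rank(C) = 2.
C has 5 columns; by rank–nullity, nullity = 5 − 2 = 3.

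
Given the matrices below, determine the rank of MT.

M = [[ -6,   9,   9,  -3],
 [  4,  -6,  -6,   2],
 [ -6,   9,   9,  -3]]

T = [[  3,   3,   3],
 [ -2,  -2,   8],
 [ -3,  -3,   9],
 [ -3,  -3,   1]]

First compute MT:
[[-54, -54, 132],
 [ 36,  36, -88],
 [-54, -54, 132]]
Now row reduce the product.
R2 ← R2 + (2/3)·R1: [0, 0, 0]
R3 ← R3 − R1: [0, 0, 0]
1 nonzero row, so rank(MT) = 1.

1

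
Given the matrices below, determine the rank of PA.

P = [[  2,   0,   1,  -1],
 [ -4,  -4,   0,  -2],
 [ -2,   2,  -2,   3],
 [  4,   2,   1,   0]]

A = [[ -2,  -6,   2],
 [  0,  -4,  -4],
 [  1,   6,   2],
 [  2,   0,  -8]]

2

First compute PA:
[[ -5,  -6,  14],
 [  4,  40,  24],
 [  8,  -8, -40],
 [ -7, -26,   2]]
Now row reduce the product.
R2 ← R2 + (4/5)·R1: [0, 176/5, 176/5]
R3 ← R3 + (8/5)·R1: [0, -88/5, -88/5]
R4 ← R4 − (7/5)·R1: [0, -88/5, -88/5]
R3 ← R3 + (1/2)·R2: [0, 0, 0]
R4 ← R4 + (1/2)·R2: [0, 0, 0]
2 nonzero rows, so rank(PA) = 2.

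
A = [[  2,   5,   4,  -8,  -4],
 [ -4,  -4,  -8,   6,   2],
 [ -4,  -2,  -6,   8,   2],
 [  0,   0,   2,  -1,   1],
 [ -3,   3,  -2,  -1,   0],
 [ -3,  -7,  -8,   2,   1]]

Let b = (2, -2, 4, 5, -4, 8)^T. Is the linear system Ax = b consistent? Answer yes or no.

Row reduce the augmented matrix [A | b].
R2 ← R2 + (2)·R1: [0, 6, 0, -10, -6, 2]
R3 ← R3 + (2)·R1: [0, 8, 2, -8, -6, 8]
R5 ← R5 + (3/2)·R1: [0, 21/2, 4, -13, -6, -1]
R6 ← R6 + (3/2)·R1: [0, 1/2, -2, -10, -5, 11]
R3 ← R3 − (4/3)·R2: [0, 0, 2, 16/3, 2, 16/3]
R5 ← R5 − (7/4)·R2: [0, 0, 4, 9/2, 9/2, -9/2]
R6 ← R6 − (1/12)·R2: [0, 0, -2, -55/6, -9/2, 65/6]
R4 ← R4 − R3: [0, 0, 0, -19/3, -1, -1/3]
R5 ← R5 − (2)·R3: [0, 0, 0, -37/6, 1/2, -91/6]
R6 ← R6 + R3: [0, 0, 0, -23/6, -5/2, 97/6]
R5 ← R5 − (37/38)·R4: [0, 0, 0, 0, 28/19, -282/19]
R6 ← R6 − (23/38)·R4: [0, 0, 0, 0, -36/19, 311/19]
R6 ← R6 + (9/7)·R5: [0, 0, 0, 0, 0, -19/7]
The echelon form has 6 nonzero rows; the last pivot sits in the augmented column, so rank(A) = 5 but rank([A|b]) = 6.
Since the ranks differ, the system is inconsistent.

no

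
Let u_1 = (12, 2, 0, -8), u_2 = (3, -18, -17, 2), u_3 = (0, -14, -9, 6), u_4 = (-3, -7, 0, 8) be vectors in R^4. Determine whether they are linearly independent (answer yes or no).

no

Form the matrix with these vectors as rows and row reduce.
R2 ← R2 − (1/4)·R1: [0, -37/2, -17, 4]
R4 ← R4 + (1/4)·R1: [0, -13/2, 0, 6]
R3 ← R3 − (28/37)·R2: [0, 0, 143/37, 110/37]
R4 ← R4 − (13/37)·R2: [0, 0, 221/37, 170/37]
R4 ← R4 − (17/11)·R3: [0, 0, 0, 0]
3 nonzero rows, so the 4 vectors span a space of dimension 3.
Since 3 < 4, the vectors are linearly dependent.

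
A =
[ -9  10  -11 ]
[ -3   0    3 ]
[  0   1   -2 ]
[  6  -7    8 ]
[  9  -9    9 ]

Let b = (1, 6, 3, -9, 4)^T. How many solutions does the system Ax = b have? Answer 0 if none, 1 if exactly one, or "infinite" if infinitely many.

0

Row reduce the augmented matrix [A | b].
R2 ← R2 − (1/3)·R1: [0, -10/3, 20/3, 17/3]
R4 ← R4 + (2/3)·R1: [0, -1/3, 2/3, -25/3]
R5 ← R5 + R1: [0, 1, -2, 5]
R3 ← R3 + (3/10)·R2: [0, 0, 0, 47/10]
R4 ← R4 − (1/10)·R2: [0, 0, 0, -89/10]
R5 ← R5 + (3/10)·R2: [0, 0, 0, 67/10]
R4 ← R4 + (89/47)·R3: [0, 0, 0, 0]
R5 ← R5 − (67/47)·R3: [0, 0, 0, 0]
The echelon form has 3 nonzero rows; the last pivot sits in the augmented column, so rank(A) = 2 but rank([A|b]) = 3.
Since the ranks differ, the system is inconsistent.
It has no solutions.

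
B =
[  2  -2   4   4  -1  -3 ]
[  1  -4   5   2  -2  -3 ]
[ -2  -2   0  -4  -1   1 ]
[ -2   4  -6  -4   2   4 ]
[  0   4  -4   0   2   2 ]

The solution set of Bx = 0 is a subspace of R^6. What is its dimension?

Row reduce to echelon form.
R2 ← R2 − (1/2)·R1: [0, -3, 3, 0, -3/2, -3/2]
R3 ← R3 + R1: [0, -4, 4, 0, -2, -2]
R4 ← R4 + R1: [0, 2, -2, 0, 1, 1]
R3 ← R3 − (4/3)·R2: [0, 0, 0, 0, 0, 0]
R4 ← R4 + (2/3)·R2: [0, 0, 0, 0, 0, 0]
R5 ← R5 + (4/3)·R2: [0, 0, 0, 0, 0, 0]
2 nonzero rows, so rank(B) = 2.
B has 6 columns; by rank–nullity, nullity = 6 − 2 = 4.

4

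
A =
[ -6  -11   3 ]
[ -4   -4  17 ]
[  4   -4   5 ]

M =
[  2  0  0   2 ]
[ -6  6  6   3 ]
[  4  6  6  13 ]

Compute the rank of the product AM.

2

First compute AM:
[[ 66, -48, -48,  -6],
 [ 84,  78,  78, 201],
 [ 52,   6,   6,  61]]
Now row reduce the product.
R2 ← R2 − (14/11)·R1: [0, 1530/11, 1530/11, 2295/11]
R3 ← R3 − (26/33)·R1: [0, 482/11, 482/11, 723/11]
R3 ← R3 − (241/765)·R2: [0, 0, 0, 0]
2 nonzero rows, so rank(AM) = 2.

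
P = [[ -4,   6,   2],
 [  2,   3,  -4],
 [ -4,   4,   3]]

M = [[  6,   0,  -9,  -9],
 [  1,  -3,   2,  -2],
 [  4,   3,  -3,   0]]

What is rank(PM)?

2

First compute PM:
[[-10, -12,  42,  24],
 [ -1, -21,   0, -24],
 [ -8,  -3,  35,  28]]
Now row reduce the product.
R2 ← R2 − (1/10)·R1: [0, -99/5, -21/5, -132/5]
R3 ← R3 − (4/5)·R1: [0, 33/5, 7/5, 44/5]
R3 ← R3 + (1/3)·R2: [0, 0, 0, 0]
2 nonzero rows, so rank(PM) = 2.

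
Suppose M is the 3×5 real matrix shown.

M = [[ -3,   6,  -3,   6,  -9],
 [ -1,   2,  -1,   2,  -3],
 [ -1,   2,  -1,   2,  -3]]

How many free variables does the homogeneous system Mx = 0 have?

Row reduce to echelon form.
R2 ← R2 − (1/3)·R1: [0, 0, 0, 0, 0]
R3 ← R3 − (1/3)·R1: [0, 0, 0, 0, 0]
1 nonzero row, so rank(M) = 1.
M has 5 columns; by rank–nullity, nullity = 5 − 1 = 4.

4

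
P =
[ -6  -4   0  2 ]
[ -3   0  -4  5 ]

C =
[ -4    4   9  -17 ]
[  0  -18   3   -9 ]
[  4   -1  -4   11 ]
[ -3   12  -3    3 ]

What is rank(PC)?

2

First compute PC:
[[ 18,  72, -72, 144],
 [-19,  52, -26,  22]]
Now row reduce the product.
R2 ← R2 + (19/18)·R1: [0, 128, -102, 174]
2 nonzero rows, so rank(PC) = 2.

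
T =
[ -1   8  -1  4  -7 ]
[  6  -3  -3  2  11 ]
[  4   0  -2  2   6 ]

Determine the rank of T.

Row reduce to echelon form.
R2 ← R2 + (6)·R1: [0, 45, -9, 26, -31]
R3 ← R3 + (4)·R1: [0, 32, -6, 18, -22]
R3 ← R3 − (32/45)·R2: [0, 0, 2/5, -22/45, 2/45]
Echelon form has 3 nonzero rows, so rank(T) = 3.

3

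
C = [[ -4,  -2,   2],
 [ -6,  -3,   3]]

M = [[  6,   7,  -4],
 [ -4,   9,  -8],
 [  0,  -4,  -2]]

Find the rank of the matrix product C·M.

First compute CM:
[[-16, -54,  28],
 [-24, -81,  42]]
Now row reduce the product.
R2 ← R2 − (3/2)·R1: [0, 0, 0]
1 nonzero row, so rank(CM) = 1.

1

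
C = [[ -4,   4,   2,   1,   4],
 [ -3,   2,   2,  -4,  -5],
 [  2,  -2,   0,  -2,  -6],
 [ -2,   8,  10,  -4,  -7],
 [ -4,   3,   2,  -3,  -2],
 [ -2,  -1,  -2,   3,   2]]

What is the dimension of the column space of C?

Row reduce to echelon form.
R2 ← R2 − (3/4)·R1: [0, -1, 1/2, -19/4, -8]
R3 ← R3 + (1/2)·R1: [0, 0, 1, -3/2, -4]
R4 ← R4 − (1/2)·R1: [0, 6, 9, -9/2, -9]
R5 ← R5 − R1: [0, -1, 0, -4, -6]
R6 ← R6 − (1/2)·R1: [0, -3, -3, 5/2, 0]
R4 ← R4 + (6)·R2: [0, 0, 12, -33, -57]
R5 ← R5 − R2: [0, 0, -1/2, 3/4, 2]
R6 ← R6 − (3)·R2: [0, 0, -9/2, 67/4, 24]
R4 ← R4 − (12)·R3: [0, 0, 0, -15, -9]
R5 ← R5 + (1/2)·R3: [0, 0, 0, 0, 0]
R6 ← R6 + (9/2)·R3: [0, 0, 0, 10, 6]
R6 ← R6 + (2/3)·R4: [0, 0, 0, 0, 0]
Echelon form has 4 nonzero rows, so rank(C) = 4.
The column space has dimension equal to the rank: 4.

4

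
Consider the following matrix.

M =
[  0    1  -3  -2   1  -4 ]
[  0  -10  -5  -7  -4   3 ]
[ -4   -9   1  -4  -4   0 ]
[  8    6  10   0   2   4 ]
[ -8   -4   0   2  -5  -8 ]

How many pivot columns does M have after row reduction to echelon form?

5

Row reduce to echelon form.
Swap R1 ↔ R3
R4 ← R4 + (2)·R1: [0, -12, 12, -8, -6, 4]
R5 ← R5 − (2)·R1: [0, 14, -2, 10, 3, -8]
R3 ← R3 + (1/10)·R2: [0, 0, -7/2, -27/10, 3/5, -37/10]
R4 ← R4 − (6/5)·R2: [0, 0, 18, 2/5, -6/5, 2/5]
R5 ← R5 + (7/5)·R2: [0, 0, -9, 1/5, -13/5, -19/5]
R4 ← R4 + (36/7)·R3: [0, 0, 0, -472/35, 66/35, -652/35]
R5 ← R5 − (18/7)·R3: [0, 0, 0, 50/7, -29/7, 40/7]
R5 ← R5 + (125/236)·R4: [0, 0, 0, 0, -371/118, -245/59]
Echelon form has 5 nonzero rows, so rank(M) = 5.
Each nonzero row contributes one pivot column: 5 pivot columns.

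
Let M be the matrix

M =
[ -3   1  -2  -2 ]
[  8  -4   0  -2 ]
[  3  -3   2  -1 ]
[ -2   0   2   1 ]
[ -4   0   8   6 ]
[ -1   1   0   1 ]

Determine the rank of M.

3

Row reduce to echelon form.
R2 ← R2 + (8/3)·R1: [0, -4/3, -16/3, -22/3]
R3 ← R3 + R1: [0, -2, 0, -3]
R4 ← R4 − (2/3)·R1: [0, -2/3, 10/3, 7/3]
R5 ← R5 − (4/3)·R1: [0, -4/3, 32/3, 26/3]
R6 ← R6 − (1/3)·R1: [0, 2/3, 2/3, 5/3]
R3 ← R3 − (3/2)·R2: [0, 0, 8, 8]
R4 ← R4 − (1/2)·R2: [0, 0, 6, 6]
R5 ← R5 − R2: [0, 0, 16, 16]
R6 ← R6 + (1/2)·R2: [0, 0, -2, -2]
R4 ← R4 − (3/4)·R3: [0, 0, 0, 0]
R5 ← R5 − (2)·R3: [0, 0, 0, 0]
R6 ← R6 + (1/4)·R3: [0, 0, 0, 0]
Echelon form has 3 nonzero rows, so rank(M) = 3.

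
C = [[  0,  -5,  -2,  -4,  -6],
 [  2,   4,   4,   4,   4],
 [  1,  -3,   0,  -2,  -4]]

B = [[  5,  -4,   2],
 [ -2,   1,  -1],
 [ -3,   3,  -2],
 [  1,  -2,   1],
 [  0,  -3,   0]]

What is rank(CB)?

First compute CB:
[[ 12,  15,   5],
 [ -6, -12,  -4],
 [  9,   9,   3]]
Now row reduce the product.
R2 ← R2 + (1/2)·R1: [0, -9/2, -3/2]
R3 ← R3 − (3/4)·R1: [0, -9/4, -3/4]
R3 ← R3 − (1/2)·R2: [0, 0, 0]
2 nonzero rows, so rank(CB) = 2.

2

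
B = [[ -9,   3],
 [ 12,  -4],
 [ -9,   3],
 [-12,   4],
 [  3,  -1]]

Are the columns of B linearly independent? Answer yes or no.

no

Row reduce B to echelon form.
R2 ← R2 + (4/3)·R1: [0, 0]
R3 ← R3 − R1: [0, 0]
R4 ← R4 − (4/3)·R1: [0, 0]
R5 ← R5 + (1/3)·R1: [0, 0]
1 pivot among 2 columns.
Only 1 < 2 pivot columns, so the columns are linearly dependent.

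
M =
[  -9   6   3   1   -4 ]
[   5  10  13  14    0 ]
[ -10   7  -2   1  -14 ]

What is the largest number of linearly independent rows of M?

Row reduce to echelon form.
R2 ← R2 + (5/9)·R1: [0, 40/3, 44/3, 131/9, -20/9]
R3 ← R3 − (10/9)·R1: [0, 1/3, -16/3, -1/9, -86/9]
R3 ← R3 − (1/40)·R2: [0, 0, -57/10, -19/40, -19/2]
Echelon form has 3 nonzero rows, so rank(M) = 3.
The rank gives the maximum number of linearly independent rows: 3.

3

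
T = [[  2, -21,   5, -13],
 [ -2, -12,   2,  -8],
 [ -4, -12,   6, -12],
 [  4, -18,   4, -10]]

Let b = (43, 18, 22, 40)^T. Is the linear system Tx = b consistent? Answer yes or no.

Row reduce the augmented matrix [T | b].
R2 ← R2 + R1: [0, -33, 7, -21, 61]
R3 ← R3 + (2)·R1: [0, -54, 16, -38, 108]
R4 ← R4 − (2)·R1: [0, 24, -6, 16, -46]
R3 ← R3 − (18/11)·R2: [0, 0, 50/11, -40/11, 90/11]
R4 ← R4 + (8/11)·R2: [0, 0, -10/11, 8/11, -18/11]
R4 ← R4 + (1/5)·R3: [0, 0, 0, 0, 0]
The echelon form has 3 nonzero rows, and every pivot lies in the first 4 columns, so rank(T) = rank([T|b]) = 3.
The system is consistent.

yes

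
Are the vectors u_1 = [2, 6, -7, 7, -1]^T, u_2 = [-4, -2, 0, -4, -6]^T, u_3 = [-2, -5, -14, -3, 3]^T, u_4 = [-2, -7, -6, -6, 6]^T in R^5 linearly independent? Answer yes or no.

yes

Form the matrix with these vectors as rows and row reduce.
R2 ← R2 + (2)·R1: [0, 10, -14, 10, -8]
R3 ← R3 + R1: [0, 1, -21, 4, 2]
R4 ← R4 + R1: [0, -1, -13, 1, 5]
R3 ← R3 − (1/10)·R2: [0, 0, -98/5, 3, 14/5]
R4 ← R4 + (1/10)·R2: [0, 0, -72/5, 2, 21/5]
R4 ← R4 − (36/49)·R3: [0, 0, 0, -10/49, 15/7]
4 nonzero rows, so the 4 vectors span a space of dimension 4.
Since 4 = 4, the vectors are linearly independent.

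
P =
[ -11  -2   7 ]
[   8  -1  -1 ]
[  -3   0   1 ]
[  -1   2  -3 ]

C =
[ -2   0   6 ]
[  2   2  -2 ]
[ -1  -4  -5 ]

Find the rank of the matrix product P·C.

First compute PC:
[[ 11, -32, -97],
 [-17,   2,  55],
 [  5,  -4, -23],
 [  9,  16,   5]]
Now row reduce the product.
R2 ← R2 + (17/11)·R1: [0, -522/11, -1044/11]
R3 ← R3 − (5/11)·R1: [0, 116/11, 232/11]
R4 ← R4 − (9/11)·R1: [0, 464/11, 928/11]
R3 ← R3 + (2/9)·R2: [0, 0, 0]
R4 ← R4 + (8/9)·R2: [0, 0, 0]
2 nonzero rows, so rank(PC) = 2.

2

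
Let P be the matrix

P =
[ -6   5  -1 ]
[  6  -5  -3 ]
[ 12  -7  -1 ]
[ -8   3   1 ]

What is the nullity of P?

Row reduce to echelon form.
R2 ← R2 + R1: [0, 0, -4]
R3 ← R3 + (2)·R1: [0, 3, -3]
R4 ← R4 − (4/3)·R1: [0, -11/3, 7/3]
Swap R2 ↔ R3
R4 ← R4 + (11/9)·R2: [0, 0, -4/3]
R4 ← R4 − (1/3)·R3: [0, 0, 0]
3 nonzero rows, so rank(P) = 3.
P has 3 columns; by rank–nullity, nullity = 3 − 3 = 0.

0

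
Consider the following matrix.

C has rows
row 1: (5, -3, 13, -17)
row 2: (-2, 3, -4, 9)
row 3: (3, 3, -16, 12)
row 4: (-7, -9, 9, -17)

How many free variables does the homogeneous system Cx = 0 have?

0

Row reduce to echelon form.
R2 ← R2 + (2/5)·R1: [0, 9/5, 6/5, 11/5]
R3 ← R3 − (3/5)·R1: [0, 24/5, -119/5, 111/5]
R4 ← R4 + (7/5)·R1: [0, -66/5, 136/5, -204/5]
R3 ← R3 − (8/3)·R2: [0, 0, -27, 49/3]
R4 ← R4 + (22/3)·R2: [0, 0, 36, -74/3]
R4 ← R4 + (4/3)·R3: [0, 0, 0, -26/9]
4 nonzero rows, so rank(C) = 4.
C has 4 columns; by rank–nullity, nullity = 4 − 4 = 0.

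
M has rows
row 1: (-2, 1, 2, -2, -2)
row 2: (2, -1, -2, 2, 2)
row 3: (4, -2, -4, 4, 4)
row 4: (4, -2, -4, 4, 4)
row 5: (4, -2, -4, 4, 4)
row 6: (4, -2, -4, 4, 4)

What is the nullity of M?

Row reduce to echelon form.
R2 ← R2 + R1: [0, 0, 0, 0, 0]
R3 ← R3 + (2)·R1: [0, 0, 0, 0, 0]
R4 ← R4 + (2)·R1: [0, 0, 0, 0, 0]
R5 ← R5 + (2)·R1: [0, 0, 0, 0, 0]
R6 ← R6 + (2)·R1: [0, 0, 0, 0, 0]
1 nonzero row, so rank(M) = 1.
M has 5 columns; by rank–nullity, nullity = 5 − 1 = 4.

4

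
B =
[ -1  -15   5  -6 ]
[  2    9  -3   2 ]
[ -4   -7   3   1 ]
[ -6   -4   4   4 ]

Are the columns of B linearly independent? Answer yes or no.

no

Row reduce B to echelon form.
R2 ← R2 + (2)·R1: [0, -21, 7, -10]
R3 ← R3 − (4)·R1: [0, 53, -17, 25]
R4 ← R4 − (6)·R1: [0, 86, -26, 40]
R3 ← R3 + (53/21)·R2: [0, 0, 2/3, -5/21]
R4 ← R4 + (86/21)·R2: [0, 0, 8/3, -20/21]
R4 ← R4 − (4)·R3: [0, 0, 0, 0]
3 pivots among 4 columns.
Only 3 < 4 pivot columns, so the columns are linearly dependent.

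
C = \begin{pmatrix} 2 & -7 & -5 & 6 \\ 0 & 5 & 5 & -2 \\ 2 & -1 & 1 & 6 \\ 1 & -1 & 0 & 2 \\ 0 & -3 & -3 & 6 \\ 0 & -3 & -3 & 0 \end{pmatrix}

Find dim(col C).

3

Row reduce to echelon form.
R3 ← R3 − R1: [0, 6, 6, 0]
R4 ← R4 − (1/2)·R1: [0, 5/2, 5/2, -1]
R3 ← R3 − (6/5)·R2: [0, 0, 0, 12/5]
R4 ← R4 − (1/2)·R2: [0, 0, 0, 0]
R5 ← R5 + (3/5)·R2: [0, 0, 0, 24/5]
R6 ← R6 + (3/5)·R2: [0, 0, 0, -6/5]
R5 ← R5 − (2)·R3: [0, 0, 0, 0]
R6 ← R6 + (1/2)·R3: [0, 0, 0, 0]
Echelon form has 3 nonzero rows, so rank(C) = 3.
The column space has dimension equal to the rank: 3.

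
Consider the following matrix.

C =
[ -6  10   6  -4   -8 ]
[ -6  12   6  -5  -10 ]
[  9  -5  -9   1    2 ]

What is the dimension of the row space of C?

2

Row reduce to echelon form.
R2 ← R2 − R1: [0, 2, 0, -1, -2]
R3 ← R3 + (3/2)·R1: [0, 10, 0, -5, -10]
R3 ← R3 − (5)·R2: [0, 0, 0, 0, 0]
Echelon form has 2 nonzero rows, so rank(C) = 2.
The row space has dimension equal to the rank: 2.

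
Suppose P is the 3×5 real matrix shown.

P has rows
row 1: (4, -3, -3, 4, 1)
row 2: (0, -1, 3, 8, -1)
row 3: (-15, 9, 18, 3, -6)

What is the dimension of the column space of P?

2

Row reduce to echelon form.
R3 ← R3 + (15/4)·R1: [0, -9/4, 27/4, 18, -9/4]
R3 ← R3 − (9/4)·R2: [0, 0, 0, 0, 0]
Echelon form has 2 nonzero rows, so rank(P) = 2.
The column space has dimension equal to the rank: 2.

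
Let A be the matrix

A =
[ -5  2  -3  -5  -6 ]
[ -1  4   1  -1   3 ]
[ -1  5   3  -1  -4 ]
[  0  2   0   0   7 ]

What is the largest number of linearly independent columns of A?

3

Row reduce to echelon form.
R2 ← R2 − (1/5)·R1: [0, 18/5, 8/5, 0, 21/5]
R3 ← R3 − (1/5)·R1: [0, 23/5, 18/5, 0, -14/5]
R3 ← R3 − (23/18)·R2: [0, 0, 14/9, 0, -49/6]
R4 ← R4 − (5/9)·R2: [0, 0, -8/9, 0, 14/3]
R4 ← R4 + (4/7)·R3: [0, 0, 0, 0, 0]
Echelon form has 3 nonzero rows, so rank(A) = 3.
The rank gives the maximum number of linearly independent columns: 3.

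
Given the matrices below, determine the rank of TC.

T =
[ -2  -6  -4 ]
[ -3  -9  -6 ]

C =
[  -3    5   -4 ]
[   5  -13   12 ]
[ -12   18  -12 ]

1

First compute TC:
[[ 24,  -4, -16],
 [ 36,  -6, -24]]
Now row reduce the product.
R2 ← R2 − (3/2)·R1: [0, 0, 0]
1 nonzero row, so rank(TC) = 1.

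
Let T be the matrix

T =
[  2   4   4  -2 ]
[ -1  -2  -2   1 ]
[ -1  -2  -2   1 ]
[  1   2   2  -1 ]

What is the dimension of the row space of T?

1

Row reduce to echelon form.
R2 ← R2 + (1/2)·R1: [0, 0, 0, 0]
R3 ← R3 + (1/2)·R1: [0, 0, 0, 0]
R4 ← R4 − (1/2)·R1: [0, 0, 0, 0]
Echelon form has 1 nonzero row, so rank(T) = 1.
The row space has dimension equal to the rank: 1.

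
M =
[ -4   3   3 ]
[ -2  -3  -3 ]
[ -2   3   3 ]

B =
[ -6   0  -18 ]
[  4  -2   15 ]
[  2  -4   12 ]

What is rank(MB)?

First compute MB:
[[ 42, -18, 153],
 [ -6,  18, -45],
 [ 30, -18, 117]]
Now row reduce the product.
R2 ← R2 + (1/7)·R1: [0, 108/7, -162/7]
R3 ← R3 − (5/7)·R1: [0, -36/7, 54/7]
R3 ← R3 + (1/3)·R2: [0, 0, 0]
2 nonzero rows, so rank(MB) = 2.

2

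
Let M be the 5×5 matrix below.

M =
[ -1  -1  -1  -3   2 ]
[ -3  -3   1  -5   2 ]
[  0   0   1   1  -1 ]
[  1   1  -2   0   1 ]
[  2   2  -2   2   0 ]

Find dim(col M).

Row reduce to echelon form.
R2 ← R2 − (3)·R1: [0, 0, 4, 4, -4]
R4 ← R4 + R1: [0, 0, -3, -3, 3]
R5 ← R5 + (2)·R1: [0, 0, -4, -4, 4]
R3 ← R3 − (1/4)·R2: [0, 0, 0, 0, 0]
R4 ← R4 + (3/4)·R2: [0, 0, 0, 0, 0]
R5 ← R5 + R2: [0, 0, 0, 0, 0]
Echelon form has 2 nonzero rows, so rank(M) = 2.
The column space has dimension equal to the rank: 2.

2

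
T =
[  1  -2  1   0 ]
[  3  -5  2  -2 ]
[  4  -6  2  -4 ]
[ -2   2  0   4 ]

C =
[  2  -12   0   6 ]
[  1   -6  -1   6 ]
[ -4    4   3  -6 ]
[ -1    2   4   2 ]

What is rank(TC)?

First compute TC:
[[ -4,   4,   5, -12],
 [ -5,  -2,   3, -28],
 [ -2, -12,  -4, -32],
 [ -6,  20,  14,   8]]
Now row reduce the product.
R2 ← R2 − (5/4)·R1: [0, -7, -13/4, -13]
R3 ← R3 − (1/2)·R1: [0, -14, -13/2, -26]
R4 ← R4 − (3/2)·R1: [0, 14, 13/2, 26]
R3 ← R3 − (2)·R2: [0, 0, 0, 0]
R4 ← R4 + (2)·R2: [0, 0, 0, 0]
2 nonzero rows, so rank(TC) = 2.

2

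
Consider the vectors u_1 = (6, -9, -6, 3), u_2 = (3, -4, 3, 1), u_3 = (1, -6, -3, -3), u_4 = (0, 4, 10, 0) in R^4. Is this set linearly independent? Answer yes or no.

yes

Form the matrix with these vectors as rows and row reduce.
R2 ← R2 − (1/2)·R1: [0, 1/2, 6, -1/2]
R3 ← R3 − (1/6)·R1: [0, -9/2, -2, -7/2]
R3 ← R3 + (9)·R2: [0, 0, 52, -8]
R4 ← R4 − (8)·R2: [0, 0, -38, 4]
R4 ← R4 + (19/26)·R3: [0, 0, 0, -24/13]
4 nonzero rows, so the 4 vectors span a space of dimension 4.
Since 4 = 4, the vectors are linearly independent.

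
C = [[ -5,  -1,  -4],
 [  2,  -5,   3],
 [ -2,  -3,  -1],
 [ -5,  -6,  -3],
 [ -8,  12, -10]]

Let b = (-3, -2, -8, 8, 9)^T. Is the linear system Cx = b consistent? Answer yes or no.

Row reduce the augmented matrix [C | b].
R2 ← R2 + (2/5)·R1: [0, -27/5, 7/5, -16/5]
R3 ← R3 − (2/5)·R1: [0, -13/5, 3/5, -34/5]
R4 ← R4 − R1: [0, -5, 1, 11]
R5 ← R5 − (8/5)·R1: [0, 68/5, -18/5, 69/5]
R3 ← R3 − (13/27)·R2: [0, 0, -2/27, -142/27]
R4 ← R4 − (25/27)·R2: [0, 0, -8/27, 377/27]
R5 ← R5 + (68/27)·R2: [0, 0, -2/27, 155/27]
R4 ← R4 − (4)·R3: [0, 0, 0, 35]
R5 ← R5 − R3: [0, 0, 0, 11]
R5 ← R5 − (11/35)·R4: [0, 0, 0, 0]
The echelon form has 4 nonzero rows; the last pivot sits in the augmented column, so rank(C) = 3 but rank([C|b]) = 4.
Since the ranks differ, the system is inconsistent.

no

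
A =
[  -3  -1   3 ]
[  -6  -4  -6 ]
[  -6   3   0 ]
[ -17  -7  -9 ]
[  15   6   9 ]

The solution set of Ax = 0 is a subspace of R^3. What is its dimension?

0

Row reduce to echelon form.
R2 ← R2 − (2)·R1: [0, -2, -12]
R3 ← R3 − (2)·R1: [0, 5, -6]
R4 ← R4 − (17/3)·R1: [0, -4/3, -26]
R5 ← R5 + (5)·R1: [0, 1, 24]
R3 ← R3 + (5/2)·R2: [0, 0, -36]
R4 ← R4 − (2/3)·R2: [0, 0, -18]
R5 ← R5 + (1/2)·R2: [0, 0, 18]
R4 ← R4 − (1/2)·R3: [0, 0, 0]
R5 ← R5 + (1/2)·R3: [0, 0, 0]
3 nonzero rows, so rank(A) = 3.
A has 3 columns; by rank–nullity, nullity = 3 − 3 = 0.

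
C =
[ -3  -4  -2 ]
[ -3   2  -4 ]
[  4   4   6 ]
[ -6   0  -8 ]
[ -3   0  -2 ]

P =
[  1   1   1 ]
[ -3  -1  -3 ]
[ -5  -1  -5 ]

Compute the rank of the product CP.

2

First compute CP:
[[ 19,   3,  19],
 [ 11,  -1,  11],
 [-38,  -6, -38],
 [ 34,   2,  34],
 [  7,  -1,   7]]
Now row reduce the product.
R2 ← R2 − (11/19)·R1: [0, -52/19, 0]
R3 ← R3 + (2)·R1: [0, 0, 0]
R4 ← R4 − (34/19)·R1: [0, -64/19, 0]
R5 ← R5 − (7/19)·R1: [0, -40/19, 0]
R4 ← R4 − (16/13)·R2: [0, 0, 0]
R5 ← R5 − (10/13)·R2: [0, 0, 0]
2 nonzero rows, so rank(CP) = 2.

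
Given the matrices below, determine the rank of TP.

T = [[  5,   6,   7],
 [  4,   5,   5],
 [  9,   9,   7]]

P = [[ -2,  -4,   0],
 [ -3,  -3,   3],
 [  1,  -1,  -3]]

2

First compute TP:
[[-21, -45,  -3],
 [-18, -36,   0],
 [-38, -70,   6]]
Now row reduce the product.
R2 ← R2 − (6/7)·R1: [0, 18/7, 18/7]
R3 ← R3 − (38/21)·R1: [0, 80/7, 80/7]
R3 ← R3 − (40/9)·R2: [0, 0, 0]
2 nonzero rows, so rank(TP) = 2.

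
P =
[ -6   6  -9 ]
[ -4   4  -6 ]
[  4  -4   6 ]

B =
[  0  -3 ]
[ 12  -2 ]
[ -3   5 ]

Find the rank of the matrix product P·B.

First compute PB:
[[ 99, -39],
 [ 66, -26],
 [-66,  26]]
Now row reduce the product.
R2 ← R2 − (2/3)·R1: [0, 0]
R3 ← R3 + (2/3)·R1: [0, 0]
1 nonzero row, so rank(PB) = 1.

1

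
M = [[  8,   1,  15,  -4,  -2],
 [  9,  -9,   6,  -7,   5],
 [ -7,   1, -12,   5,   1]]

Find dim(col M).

3

Row reduce to echelon form.
R2 ← R2 − (9/8)·R1: [0, -81/8, -87/8, -5/2, 29/4]
R3 ← R3 + (7/8)·R1: [0, 15/8, 9/8, 3/2, -3/4]
R3 ← R3 + (5/27)·R2: [0, 0, -8/9, 28/27, 16/27]
Echelon form has 3 nonzero rows, so rank(M) = 3.
The column space has dimension equal to the rank: 3.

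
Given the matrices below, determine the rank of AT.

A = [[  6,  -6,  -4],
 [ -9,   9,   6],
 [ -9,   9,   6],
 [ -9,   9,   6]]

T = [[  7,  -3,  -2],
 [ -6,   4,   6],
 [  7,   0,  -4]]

First compute AT:
[[ 50, -42, -32],
 [-75,  63,  48],
 [-75,  63,  48],
 [-75,  63,  48]]
Now row reduce the product.
R2 ← R2 + (3/2)·R1: [0, 0, 0]
R3 ← R3 + (3/2)·R1: [0, 0, 0]
R4 ← R4 + (3/2)·R1: [0, 0, 0]
1 nonzero row, so rank(AT) = 1.

1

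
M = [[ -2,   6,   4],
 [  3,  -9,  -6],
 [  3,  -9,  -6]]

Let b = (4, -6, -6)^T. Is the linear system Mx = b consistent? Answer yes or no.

Row reduce the augmented matrix [M | b].
R2 ← R2 + (3/2)·R1: [0, 0, 0, 0]
R3 ← R3 + (3/2)·R1: [0, 0, 0, 0]
The echelon form has 1 nonzero rows, and every pivot lies in the first 3 columns, so rank(M) = rank([M|b]) = 1.
The system is consistent.

yes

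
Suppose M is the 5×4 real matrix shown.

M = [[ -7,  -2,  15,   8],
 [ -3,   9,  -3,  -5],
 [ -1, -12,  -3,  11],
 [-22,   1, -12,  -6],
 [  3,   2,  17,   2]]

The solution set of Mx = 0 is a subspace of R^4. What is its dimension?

Row reduce to echelon form.
R2 ← R2 − (3/7)·R1: [0, 69/7, -66/7, -59/7]
R3 ← R3 − (1/7)·R1: [0, -82/7, -36/7, 69/7]
R4 ← R4 − (22/7)·R1: [0, 51/7, -414/7, -218/7]
R5 ← R5 + (3/7)·R1: [0, 8/7, 164/7, 38/7]
R3 ← R3 + (82/69)·R2: [0, 0, -376/23, -11/69]
R4 ← R4 − (17/23)·R2: [0, 0, -1200/23, -573/23]
R5 ← R5 − (8/69)·R2: [0, 0, 564/23, 442/69]
R4 ← R4 − (150/47)·R3: [0, 0, 0, -1147/47]
R5 ← R5 + (3/2)·R3: [0, 0, 0, 37/6]
R5 ← R5 + (47/186)·R4: [0, 0, 0, 0]
4 nonzero rows, so rank(M) = 4.
M has 4 columns; by rank–nullity, nullity = 4 − 4 = 0.

0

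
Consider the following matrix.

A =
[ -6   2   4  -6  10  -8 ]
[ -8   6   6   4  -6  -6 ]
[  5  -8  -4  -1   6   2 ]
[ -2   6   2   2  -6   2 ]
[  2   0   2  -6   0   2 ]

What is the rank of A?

Row reduce to echelon form.
R2 ← R2 − (4/3)·R1: [0, 10/3, 2/3, 12, -58/3, 14/3]
R3 ← R3 + (5/6)·R1: [0, -19/3, -2/3, -6, 43/3, -14/3]
R4 ← R4 − (1/3)·R1: [0, 16/3, 2/3, 4, -28/3, 14/3]
R5 ← R5 + (1/3)·R1: [0, 2/3, 10/3, -8, 10/3, -2/3]
R3 ← R3 + (19/10)·R2: [0, 0, 3/5, 84/5, -112/5, 21/5]
R4 ← R4 − (8/5)·R2: [0, 0, -2/5, -76/5, 108/5, -14/5]
R5 ← R5 − (1/5)·R2: [0, 0, 16/5, -52/5, 36/5, -8/5]
R4 ← R4 + (2/3)·R3: [0, 0, 0, -4, 20/3, 0]
R5 ← R5 − (16/3)·R3: [0, 0, 0, -100, 380/3, -24]
R5 ← R5 − (25)·R4: [0, 0, 0, 0, -40, -24]
Echelon form has 5 nonzero rows, so rank(A) = 5.

5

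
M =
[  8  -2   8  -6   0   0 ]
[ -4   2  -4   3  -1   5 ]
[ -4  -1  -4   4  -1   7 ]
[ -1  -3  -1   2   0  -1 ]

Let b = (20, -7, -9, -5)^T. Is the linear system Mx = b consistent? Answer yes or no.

yes

Row reduce the augmented matrix [M | b].
R2 ← R2 + (1/2)·R1: [0, 1, 0, 0, -1, 5, 3]
R3 ← R3 + (1/2)·R1: [0, -2, 0, 1, -1, 7, 1]
R4 ← R4 + (1/8)·R1: [0, -13/4, 0, 5/4, 0, -1, -5/2]
R3 ← R3 + (2)·R2: [0, 0, 0, 1, -3, 17, 7]
R4 ← R4 + (13/4)·R2: [0, 0, 0, 5/4, -13/4, 61/4, 29/4]
R4 ← R4 − (5/4)·R3: [0, 0, 0, 0, 1/2, -6, -3/2]
The echelon form has 4 nonzero rows, and every pivot lies in the first 6 columns, so rank(M) = rank([M|b]) = 4.
The system is consistent.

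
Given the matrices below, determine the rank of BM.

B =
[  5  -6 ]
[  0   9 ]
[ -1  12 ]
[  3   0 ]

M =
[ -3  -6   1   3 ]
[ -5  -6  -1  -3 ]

First compute BM:
[[ 15,   6,  11,  33],
 [-45, -54,  -9, -27],
 [-57, -66, -13, -39],
 [ -9, -18,   3,   9]]
Now row reduce the product.
R2 ← R2 + (3)·R1: [0, -36, 24, 72]
R3 ← R3 + (19/5)·R1: [0, -216/5, 144/5, 432/5]
R4 ← R4 + (3/5)·R1: [0, -72/5, 48/5, 144/5]
R3 ← R3 − (6/5)·R2: [0, 0, 0, 0]
R4 ← R4 − (2/5)·R2: [0, 0, 0, 0]
2 nonzero rows, so rank(BM) = 2.

2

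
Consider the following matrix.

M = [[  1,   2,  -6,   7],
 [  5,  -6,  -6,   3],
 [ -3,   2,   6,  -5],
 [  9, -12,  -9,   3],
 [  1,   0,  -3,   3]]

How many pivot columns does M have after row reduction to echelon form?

Row reduce to echelon form.
R2 ← R2 − (5)·R1: [0, -16, 24, -32]
R3 ← R3 + (3)·R1: [0, 8, -12, 16]
R4 ← R4 − (9)·R1: [0, -30, 45, -60]
R5 ← R5 − R1: [0, -2, 3, -4]
R3 ← R3 + (1/2)·R2: [0, 0, 0, 0]
R4 ← R4 − (15/8)·R2: [0, 0, 0, 0]
R5 ← R5 − (1/8)·R2: [0, 0, 0, 0]
Echelon form has 2 nonzero rows, so rank(M) = 2.
Each nonzero row contributes one pivot column: 2 pivot columns.

2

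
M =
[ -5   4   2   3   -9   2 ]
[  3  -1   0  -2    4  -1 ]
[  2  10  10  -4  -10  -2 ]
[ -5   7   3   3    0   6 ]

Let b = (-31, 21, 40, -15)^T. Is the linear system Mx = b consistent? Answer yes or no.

Row reduce the augmented matrix [M | b].
R2 ← R2 + (3/5)·R1: [0, 7/5, 6/5, -1/5, -7/5, 1/5, 12/5]
R3 ← R3 + (2/5)·R1: [0, 58/5, 54/5, -14/5, -68/5, -6/5, 138/5]
R4 ← R4 − R1: [0, 3, 1, 0, 9, 4, 16]
R3 ← R3 − (58/7)·R2: [0, 0, 6/7, -8/7, -2, -20/7, 54/7]
R4 ← R4 − (15/7)·R2: [0, 0, -11/7, 3/7, 12, 25/7, 76/7]
R4 ← R4 + (11/6)·R3: [0, 0, 0, -5/3, 25/3, -5/3, 25]
The echelon form has 4 nonzero rows, and every pivot lies in the first 6 columns, so rank(M) = rank([M|b]) = 4.
The system is consistent.

yes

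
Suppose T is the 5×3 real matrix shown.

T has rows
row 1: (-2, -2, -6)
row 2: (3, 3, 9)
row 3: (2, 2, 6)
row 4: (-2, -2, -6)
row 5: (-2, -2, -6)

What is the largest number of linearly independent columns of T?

Row reduce to echelon form.
R2 ← R2 + (3/2)·R1: [0, 0, 0]
R3 ← R3 + R1: [0, 0, 0]
R4 ← R4 − R1: [0, 0, 0]
R5 ← R5 − R1: [0, 0, 0]
Echelon form has 1 nonzero row, so rank(T) = 1.
The rank gives the maximum number of linearly independent columns: 1.

1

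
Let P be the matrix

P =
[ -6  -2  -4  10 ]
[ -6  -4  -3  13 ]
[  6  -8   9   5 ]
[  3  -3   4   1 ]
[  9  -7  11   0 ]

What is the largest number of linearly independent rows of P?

2

Row reduce to echelon form.
R2 ← R2 − R1: [0, -2, 1, 3]
R3 ← R3 + R1: [0, -10, 5, 15]
R4 ← R4 + (1/2)·R1: [0, -4, 2, 6]
R5 ← R5 + (3/2)·R1: [0, -10, 5, 15]
R3 ← R3 − (5)·R2: [0, 0, 0, 0]
R4 ← R4 − (2)·R2: [0, 0, 0, 0]
R5 ← R5 − (5)·R2: [0, 0, 0, 0]
Echelon form has 2 nonzero rows, so rank(P) = 2.
The rank gives the maximum number of linearly independent rows: 2.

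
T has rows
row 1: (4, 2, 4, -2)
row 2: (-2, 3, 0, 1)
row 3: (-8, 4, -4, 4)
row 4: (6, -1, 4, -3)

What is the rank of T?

2

Row reduce to echelon form.
R2 ← R2 + (1/2)·R1: [0, 4, 2, 0]
R3 ← R3 + (2)·R1: [0, 8, 4, 0]
R4 ← R4 − (3/2)·R1: [0, -4, -2, 0]
R3 ← R3 − (2)·R2: [0, 0, 0, 0]
R4 ← R4 + R2: [0, 0, 0, 0]
Echelon form has 2 nonzero rows, so rank(T) = 2.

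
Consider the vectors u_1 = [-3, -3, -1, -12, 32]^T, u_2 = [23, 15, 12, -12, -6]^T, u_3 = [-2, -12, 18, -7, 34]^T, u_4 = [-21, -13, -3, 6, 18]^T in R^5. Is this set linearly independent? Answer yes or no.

Form the matrix with these vectors as rows and row reduce.
R2 ← R2 + (23/3)·R1: [0, -8, 13/3, -104, 718/3]
R3 ← R3 − (2/3)·R1: [0, -10, 56/3, 1, 38/3]
R4 ← R4 − (7)·R1: [0, 8, 4, 90, -206]
R3 ← R3 − (5/4)·R2: [0, 0, 53/4, 131, -573/2]
R4 ← R4 + R2: [0, 0, 25/3, -14, 100/3]
R4 ← R4 − (100/159)·R3: [0, 0, 0, -15326/159, 33950/159]
4 nonzero rows, so the 4 vectors span a space of dimension 4.
Since 4 = 4, the vectors are linearly independent.

yes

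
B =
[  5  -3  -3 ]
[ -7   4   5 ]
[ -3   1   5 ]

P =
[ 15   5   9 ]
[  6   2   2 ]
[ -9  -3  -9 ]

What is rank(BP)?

First compute BP:
[[ 84,  28,  66],
 [-126, -42, -100],
 [-84, -28, -70]]
Now row reduce the product.
R2 ← R2 + (3/2)·R1: [0, 0, -1]
R3 ← R3 + R1: [0, 0, -4]
R3 ← R3 − (4)·R2: [0, 0, 0]
2 nonzero rows, so rank(BP) = 2.

2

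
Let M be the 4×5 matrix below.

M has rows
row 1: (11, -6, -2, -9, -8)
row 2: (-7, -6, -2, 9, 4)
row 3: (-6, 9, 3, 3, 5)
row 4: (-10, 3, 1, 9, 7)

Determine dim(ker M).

Row reduce to echelon form.
R2 ← R2 + (7/11)·R1: [0, -108/11, -36/11, 36/11, -12/11]
R3 ← R3 + (6/11)·R1: [0, 63/11, 21/11, -21/11, 7/11]
R4 ← R4 + (10/11)·R1: [0, -27/11, -9/11, 9/11, -3/11]
R3 ← R3 + (7/12)·R2: [0, 0, 0, 0, 0]
R4 ← R4 − (1/4)·R2: [0, 0, 0, 0, 0]
2 nonzero rows, so rank(M) = 2.
M has 5 columns; by rank–nullity, nullity = 5 − 2 = 3.

3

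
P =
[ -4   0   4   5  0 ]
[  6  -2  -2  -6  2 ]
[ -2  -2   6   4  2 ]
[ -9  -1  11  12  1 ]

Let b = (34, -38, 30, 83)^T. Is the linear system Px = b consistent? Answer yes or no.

Row reduce the augmented matrix [P | b].
R2 ← R2 + (3/2)·R1: [0, -2, 4, 3/2, 2, 13]
R3 ← R3 − (1/2)·R1: [0, -2, 4, 3/2, 2, 13]
R4 ← R4 − (9/4)·R1: [0, -1, 2, 3/4, 1, 13/2]
R3 ← R3 − R2: [0, 0, 0, 0, 0, 0]
R4 ← R4 − (1/2)·R2: [0, 0, 0, 0, 0, 0]
The echelon form has 2 nonzero rows, and every pivot lies in the first 5 columns, so rank(P) = rank([P|b]) = 2.
The system is consistent.

yes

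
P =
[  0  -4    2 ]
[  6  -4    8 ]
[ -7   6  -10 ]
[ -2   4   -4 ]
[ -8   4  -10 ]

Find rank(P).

Row reduce to echelon form.
Swap R1 ↔ R2
R3 ← R3 + (7/6)·R1: [0, 4/3, -2/3]
R4 ← R4 + (1/3)·R1: [0, 8/3, -4/3]
R5 ← R5 + (4/3)·R1: [0, -4/3, 2/3]
R3 ← R3 + (1/3)·R2: [0, 0, 0]
R4 ← R4 + (2/3)·R2: [0, 0, 0]
R5 ← R5 − (1/3)·R2: [0, 0, 0]
Echelon form has 2 nonzero rows, so rank(P) = 2.

2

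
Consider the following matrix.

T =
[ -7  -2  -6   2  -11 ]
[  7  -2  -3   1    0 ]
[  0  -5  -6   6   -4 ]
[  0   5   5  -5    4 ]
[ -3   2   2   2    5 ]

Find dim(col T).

4

Row reduce to echelon form.
R2 ← R2 + R1: [0, -4, -9, 3, -11]
R5 ← R5 − (3/7)·R1: [0, 20/7, 32/7, 8/7, 68/7]
R3 ← R3 − (5/4)·R2: [0, 0, 21/4, 9/4, 39/4]
R4 ← R4 + (5/4)·R2: [0, 0, -25/4, -5/4, -39/4]
R5 ← R5 + (5/7)·R2: [0, 0, -13/7, 23/7, 13/7]
R4 ← R4 + (25/21)·R3: [0, 0, 0, 10/7, 13/7]
R5 ← R5 + (52/147)·R3: [0, 0, 0, 200/49, 260/49]
R5 ← R5 − (20/7)·R4: [0, 0, 0, 0, 0]
Echelon form has 4 nonzero rows, so rank(T) = 4.
The column space has dimension equal to the rank: 4.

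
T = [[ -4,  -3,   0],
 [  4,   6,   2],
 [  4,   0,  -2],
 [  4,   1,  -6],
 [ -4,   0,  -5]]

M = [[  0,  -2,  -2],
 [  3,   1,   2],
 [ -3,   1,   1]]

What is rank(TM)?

3

First compute TM:
[[ -9,   5,   2],
 [ 12,   0,   6],
 [  6, -10, -10],
 [ 21, -13, -12],
 [ 15,   3,   3]]
Now row reduce the product.
R2 ← R2 + (4/3)·R1: [0, 20/3, 26/3]
R3 ← R3 + (2/3)·R1: [0, -20/3, -26/3]
R4 ← R4 + (7/3)·R1: [0, -4/3, -22/3]
R5 ← R5 + (5/3)·R1: [0, 34/3, 19/3]
R3 ← R3 + R2: [0, 0, 0]
R4 ← R4 + (1/5)·R2: [0, 0, -28/5]
R5 ← R5 − (17/10)·R2: [0, 0, -42/5]
Swap R3 ↔ R4
R5 ← R5 − (3/2)·R3: [0, 0, 0]
3 nonzero rows, so rank(TM) = 3.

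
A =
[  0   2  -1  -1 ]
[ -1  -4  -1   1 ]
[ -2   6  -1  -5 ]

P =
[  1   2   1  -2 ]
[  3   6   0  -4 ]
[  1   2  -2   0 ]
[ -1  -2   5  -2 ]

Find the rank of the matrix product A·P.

2

First compute AP:
[[  6,  12,  -3,  -6],
 [-15, -30,   6,  16],
 [ 20,  40, -25, -10]]
Now row reduce the product.
R2 ← R2 + (5/2)·R1: [0, 0, -3/2, 1]
R3 ← R3 − (10/3)·R1: [0, 0, -15, 10]
R3 ← R3 − (10)·R2: [0, 0, 0, 0]
2 nonzero rows, so rank(AP) = 2.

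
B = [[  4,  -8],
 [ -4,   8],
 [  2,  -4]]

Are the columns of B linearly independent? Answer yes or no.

no

Row reduce B to echelon form.
R2 ← R2 + R1: [0, 0]
R3 ← R3 − (1/2)·R1: [0, 0]
1 pivot among 2 columns.
Only 1 < 2 pivot columns, so the columns are linearly dependent.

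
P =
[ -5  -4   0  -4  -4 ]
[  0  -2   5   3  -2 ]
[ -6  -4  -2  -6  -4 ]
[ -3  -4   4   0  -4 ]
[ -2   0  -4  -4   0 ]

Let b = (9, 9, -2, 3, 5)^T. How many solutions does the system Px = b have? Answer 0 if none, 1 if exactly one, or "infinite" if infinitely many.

0

Row reduce the augmented matrix [P | b].
R3 ← R3 − (6/5)·R1: [0, 4/5, -2, -6/5, 4/5, -64/5]
R4 ← R4 − (3/5)·R1: [0, -8/5, 4, 12/5, -8/5, -12/5]
R5 ← R5 − (2/5)·R1: [0, 8/5, -4, -12/5, 8/5, 7/5]
R3 ← R3 + (2/5)·R2: [0, 0, 0, 0, 0, -46/5]
R4 ← R4 − (4/5)·R2: [0, 0, 0, 0, 0, -48/5]
R5 ← R5 + (4/5)·R2: [0, 0, 0, 0, 0, 43/5]
R4 ← R4 − (24/23)·R3: [0, 0, 0, 0, 0, 0]
R5 ← R5 + (43/46)·R3: [0, 0, 0, 0, 0, 0]
The echelon form has 3 nonzero rows; the last pivot sits in the augmented column, so rank(P) = 2 but rank([P|b]) = 3.
Since the ranks differ, the system is inconsistent.
It has no solutions.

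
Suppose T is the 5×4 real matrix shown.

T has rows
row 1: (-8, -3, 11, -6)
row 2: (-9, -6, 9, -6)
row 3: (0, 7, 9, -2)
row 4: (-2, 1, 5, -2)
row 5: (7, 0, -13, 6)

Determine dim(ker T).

Row reduce to echelon form.
R2 ← R2 − (9/8)·R1: [0, -21/8, -27/8, 3/4]
R4 ← R4 − (1/4)·R1: [0, 7/4, 9/4, -1/2]
R5 ← R5 + (7/8)·R1: [0, -21/8, -27/8, 3/4]
R3 ← R3 + (8/3)·R2: [0, 0, 0, 0]
R4 ← R4 + (2/3)·R2: [0, 0, 0, 0]
R5 ← R5 − R2: [0, 0, 0, 0]
2 nonzero rows, so rank(T) = 2.
T has 4 columns; by rank–nullity, nullity = 4 − 2 = 2.

2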